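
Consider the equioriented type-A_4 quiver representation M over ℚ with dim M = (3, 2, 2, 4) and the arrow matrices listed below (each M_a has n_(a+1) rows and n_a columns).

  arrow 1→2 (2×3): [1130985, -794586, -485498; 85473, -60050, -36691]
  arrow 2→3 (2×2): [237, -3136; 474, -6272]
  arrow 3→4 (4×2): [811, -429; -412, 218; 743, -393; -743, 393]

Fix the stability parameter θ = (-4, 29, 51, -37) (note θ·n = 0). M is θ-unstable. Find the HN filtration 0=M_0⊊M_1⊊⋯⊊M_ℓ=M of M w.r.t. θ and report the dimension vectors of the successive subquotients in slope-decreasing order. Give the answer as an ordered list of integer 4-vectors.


Barcode: M ≅ I[1,1], I[1,2], I[1,4], I[3,4], I[4,4]^2. HN layers by μ_θ (5 steps, strictly decreasing):
  μ^(1)=29; μ^(2)=43/3; μ^(3)=7; μ^(4)=-4; μ^(5)=-37

((0, 1, 0, 0); (0, 1, 1, 1); (0, 0, 1, 1); (3, 0, 0, 0); (0, 0, 0, 2))


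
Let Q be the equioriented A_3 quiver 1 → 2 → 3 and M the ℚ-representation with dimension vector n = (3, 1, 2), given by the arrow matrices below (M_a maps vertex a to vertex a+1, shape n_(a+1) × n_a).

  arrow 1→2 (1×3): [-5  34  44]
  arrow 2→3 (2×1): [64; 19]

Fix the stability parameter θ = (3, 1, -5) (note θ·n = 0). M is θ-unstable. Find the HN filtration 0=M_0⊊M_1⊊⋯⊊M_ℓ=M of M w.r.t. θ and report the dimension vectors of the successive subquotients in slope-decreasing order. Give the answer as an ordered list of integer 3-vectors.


Interval decomposition of M: I[1,1]^2, I[1,3], I[3,3].
HN type (ℓ=3): μ^(1)=3; μ^(2)=-1/3; μ^(3)=-5

((2, 0, 0); (1, 1, 1); (0, 0, 1))


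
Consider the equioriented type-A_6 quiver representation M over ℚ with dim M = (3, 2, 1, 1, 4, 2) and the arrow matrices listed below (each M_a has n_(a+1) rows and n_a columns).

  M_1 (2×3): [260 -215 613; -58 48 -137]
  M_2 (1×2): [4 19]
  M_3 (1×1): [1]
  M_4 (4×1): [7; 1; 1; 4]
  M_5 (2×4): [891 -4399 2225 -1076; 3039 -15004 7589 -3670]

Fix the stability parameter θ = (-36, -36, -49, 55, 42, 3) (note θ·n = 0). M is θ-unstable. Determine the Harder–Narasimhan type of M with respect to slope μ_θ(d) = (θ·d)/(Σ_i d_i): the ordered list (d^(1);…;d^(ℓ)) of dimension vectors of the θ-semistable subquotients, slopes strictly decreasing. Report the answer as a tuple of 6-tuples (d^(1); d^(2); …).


Via rank(M_{q-1}∘⋯∘M_p): M ≅ I[1,1], I[1,2], I[1,6], I[5,5]^2, I[5,6].
μ_θ-semistable layers: μ^(1)=42; μ^(2)=100/3; μ^(3)=45/2; μ^(4)=-36; μ^(5)=-121/3

((0, 0, 0, 0, 2, 0); (0, 0, 0, 1, 1, 1); (0, 0, 0, 0, 1, 1); (2, 1, 0, 0, 0, 0); (1, 1, 1, 0, 0, 0))


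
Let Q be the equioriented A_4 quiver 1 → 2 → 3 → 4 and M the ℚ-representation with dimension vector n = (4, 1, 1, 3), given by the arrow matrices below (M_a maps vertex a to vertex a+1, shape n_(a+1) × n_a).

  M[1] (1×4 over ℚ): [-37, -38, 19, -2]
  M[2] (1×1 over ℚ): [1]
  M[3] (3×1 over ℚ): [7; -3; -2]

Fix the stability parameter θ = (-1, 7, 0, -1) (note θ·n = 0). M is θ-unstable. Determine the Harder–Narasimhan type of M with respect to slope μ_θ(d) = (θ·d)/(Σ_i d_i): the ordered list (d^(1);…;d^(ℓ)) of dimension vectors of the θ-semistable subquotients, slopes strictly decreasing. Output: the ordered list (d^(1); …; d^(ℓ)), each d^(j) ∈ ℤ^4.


Interval decomposition of M: I[1,1]^3, I[1,4], I[4,4]^2.
HN type (ℓ=2): μ^(1)=2; μ^(2)=-1

((0, 1, 1, 1); (4, 0, 0, 2))


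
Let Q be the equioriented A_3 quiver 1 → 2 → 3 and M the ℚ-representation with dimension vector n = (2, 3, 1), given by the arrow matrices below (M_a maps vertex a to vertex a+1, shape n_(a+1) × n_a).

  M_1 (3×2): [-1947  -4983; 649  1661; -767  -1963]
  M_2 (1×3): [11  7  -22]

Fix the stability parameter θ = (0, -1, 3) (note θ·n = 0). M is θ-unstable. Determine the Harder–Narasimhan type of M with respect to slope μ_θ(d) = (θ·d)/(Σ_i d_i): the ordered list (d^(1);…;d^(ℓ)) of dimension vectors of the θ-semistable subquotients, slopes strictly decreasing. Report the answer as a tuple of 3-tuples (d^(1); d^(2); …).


Barcode: M ≅ I[1,1], I[1,2], I[2,2], I[2,3]. HN layers by μ_θ (4 steps, strictly decreasing):
  μ^(1)=3; μ^(2)=0; μ^(3)=-1/2; μ^(4)=-1

((0, 0, 1); (1, 0, 0); (1, 1, 0); (0, 2, 0))


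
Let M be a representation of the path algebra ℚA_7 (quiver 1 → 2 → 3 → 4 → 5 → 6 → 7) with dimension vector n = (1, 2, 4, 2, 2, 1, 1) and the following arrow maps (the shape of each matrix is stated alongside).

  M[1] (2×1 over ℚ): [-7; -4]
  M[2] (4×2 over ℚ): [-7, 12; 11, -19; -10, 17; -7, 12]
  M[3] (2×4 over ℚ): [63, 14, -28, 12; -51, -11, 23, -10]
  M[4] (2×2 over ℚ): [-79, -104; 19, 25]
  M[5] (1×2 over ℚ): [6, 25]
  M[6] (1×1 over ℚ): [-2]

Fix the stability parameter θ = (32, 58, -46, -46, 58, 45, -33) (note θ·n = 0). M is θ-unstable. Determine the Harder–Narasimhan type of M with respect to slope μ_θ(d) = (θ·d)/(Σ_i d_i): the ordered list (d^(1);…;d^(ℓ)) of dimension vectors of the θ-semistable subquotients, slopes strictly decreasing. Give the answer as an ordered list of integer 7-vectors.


Via rank(M_{q-1}∘⋯∘M_p): M ≅ I[1,7], I[2,5], I[3,3]^2.
μ_θ-semistable layers: μ^(1)=58; μ^(2)=70/3; μ^(3)=-1/2; μ^(4)=-34/3; μ^(5)=-46

((0, 0, 0, 0, 1, 0, 0); (0, 0, 0, 0, 1, 1, 1); (1, 1, 1, 1, 0, 0, 0); (0, 1, 1, 1, 0, 0, 0); (0, 0, 2, 0, 0, 0, 0))


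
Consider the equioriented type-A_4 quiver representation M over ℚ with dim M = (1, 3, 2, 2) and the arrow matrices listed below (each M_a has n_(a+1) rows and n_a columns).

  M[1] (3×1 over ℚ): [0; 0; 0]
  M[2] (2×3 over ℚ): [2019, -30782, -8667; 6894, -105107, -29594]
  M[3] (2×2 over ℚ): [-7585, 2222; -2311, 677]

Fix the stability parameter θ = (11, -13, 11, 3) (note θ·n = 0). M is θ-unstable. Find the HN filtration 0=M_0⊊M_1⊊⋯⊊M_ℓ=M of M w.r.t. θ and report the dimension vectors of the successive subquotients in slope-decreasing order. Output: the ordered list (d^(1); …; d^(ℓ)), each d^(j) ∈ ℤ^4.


Interval decomposition of M: I[1,1], I[2,2], I[2,4]^2.
HN type (ℓ=3): μ^(1)=11; μ^(2)=7; μ^(3)=-13

((1, 0, 0, 0); (0, 0, 2, 2); (0, 3, 0, 0))


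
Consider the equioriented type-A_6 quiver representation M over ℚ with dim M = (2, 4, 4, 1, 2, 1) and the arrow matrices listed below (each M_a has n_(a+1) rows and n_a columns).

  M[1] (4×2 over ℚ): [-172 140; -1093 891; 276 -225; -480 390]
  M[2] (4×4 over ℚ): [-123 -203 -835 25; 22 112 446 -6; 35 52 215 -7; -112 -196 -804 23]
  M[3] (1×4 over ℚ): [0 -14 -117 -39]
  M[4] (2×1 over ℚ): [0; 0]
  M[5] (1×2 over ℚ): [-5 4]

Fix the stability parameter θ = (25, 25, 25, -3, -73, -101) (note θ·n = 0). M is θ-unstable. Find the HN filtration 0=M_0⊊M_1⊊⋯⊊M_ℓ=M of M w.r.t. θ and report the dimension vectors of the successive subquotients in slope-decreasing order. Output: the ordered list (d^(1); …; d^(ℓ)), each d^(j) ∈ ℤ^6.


Interval decomposition of M: I[1,3], I[1,4], I[2,2], I[2,3], I[3,3], I[5,5], I[5,6].
HN type (ℓ=4): μ^(1)=25; μ^(2)=18; μ^(3)=-73; μ^(4)=-87

((1, 3, 3, 0, 0, 0); (1, 1, 1, 1, 0, 0); (0, 0, 0, 0, 1, 0); (0, 0, 0, 0, 1, 1))


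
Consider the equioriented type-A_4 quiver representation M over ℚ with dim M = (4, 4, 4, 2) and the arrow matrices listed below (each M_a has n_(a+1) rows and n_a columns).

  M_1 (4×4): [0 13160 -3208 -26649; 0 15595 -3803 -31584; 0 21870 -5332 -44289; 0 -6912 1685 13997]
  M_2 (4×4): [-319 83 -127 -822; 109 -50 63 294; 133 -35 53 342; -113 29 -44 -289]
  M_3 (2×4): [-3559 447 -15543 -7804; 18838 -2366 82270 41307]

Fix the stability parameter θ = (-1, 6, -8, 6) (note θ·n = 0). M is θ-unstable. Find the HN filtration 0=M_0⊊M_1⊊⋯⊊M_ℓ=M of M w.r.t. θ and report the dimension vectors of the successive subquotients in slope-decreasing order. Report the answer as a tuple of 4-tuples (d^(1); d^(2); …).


Interval decomposition of M: I[1,1], I[1,3], I[1,4]^2, I[2,2], I[3,3].
HN type (ℓ=3): μ^(1)=6; μ^(2)=-1; μ^(3)=-8

((0, 1, 0, 2); (4, 3, 3, 0); (0, 0, 1, 0))


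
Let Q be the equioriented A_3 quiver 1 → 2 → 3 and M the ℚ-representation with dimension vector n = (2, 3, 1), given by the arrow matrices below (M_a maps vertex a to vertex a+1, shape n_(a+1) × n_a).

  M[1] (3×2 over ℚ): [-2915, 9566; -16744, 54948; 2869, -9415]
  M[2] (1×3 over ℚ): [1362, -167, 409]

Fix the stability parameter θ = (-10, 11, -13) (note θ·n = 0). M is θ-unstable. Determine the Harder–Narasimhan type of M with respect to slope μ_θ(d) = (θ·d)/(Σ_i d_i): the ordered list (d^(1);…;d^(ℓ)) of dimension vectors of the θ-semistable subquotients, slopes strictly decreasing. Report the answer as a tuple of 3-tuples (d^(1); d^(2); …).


Interval decomposition of M: I[1,2], I[1,3], I[2,2].
HN type (ℓ=3): μ^(1)=11; μ^(2)=-1; μ^(3)=-10

((0, 2, 0); (0, 1, 1); (2, 0, 0))


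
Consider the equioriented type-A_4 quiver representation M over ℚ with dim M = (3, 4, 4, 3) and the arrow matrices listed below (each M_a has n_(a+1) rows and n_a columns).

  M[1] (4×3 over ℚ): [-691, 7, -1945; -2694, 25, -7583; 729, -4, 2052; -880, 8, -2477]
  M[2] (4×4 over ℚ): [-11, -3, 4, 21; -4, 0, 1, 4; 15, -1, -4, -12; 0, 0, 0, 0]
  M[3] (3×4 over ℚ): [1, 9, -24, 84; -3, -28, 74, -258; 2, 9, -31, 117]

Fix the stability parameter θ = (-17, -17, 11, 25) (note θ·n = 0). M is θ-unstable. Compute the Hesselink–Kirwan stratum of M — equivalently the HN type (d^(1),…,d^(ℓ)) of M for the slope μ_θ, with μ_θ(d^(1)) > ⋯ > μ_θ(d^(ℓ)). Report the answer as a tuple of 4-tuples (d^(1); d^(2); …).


Interval decomposition of M: I[1,2], I[1,4]^2, I[2,4], I[3,3].
HN type (ℓ=3): μ^(1)=25; μ^(2)=11; μ^(3)=-17

((0, 0, 0, 3); (0, 0, 4, 0); (3, 4, 0, 0))


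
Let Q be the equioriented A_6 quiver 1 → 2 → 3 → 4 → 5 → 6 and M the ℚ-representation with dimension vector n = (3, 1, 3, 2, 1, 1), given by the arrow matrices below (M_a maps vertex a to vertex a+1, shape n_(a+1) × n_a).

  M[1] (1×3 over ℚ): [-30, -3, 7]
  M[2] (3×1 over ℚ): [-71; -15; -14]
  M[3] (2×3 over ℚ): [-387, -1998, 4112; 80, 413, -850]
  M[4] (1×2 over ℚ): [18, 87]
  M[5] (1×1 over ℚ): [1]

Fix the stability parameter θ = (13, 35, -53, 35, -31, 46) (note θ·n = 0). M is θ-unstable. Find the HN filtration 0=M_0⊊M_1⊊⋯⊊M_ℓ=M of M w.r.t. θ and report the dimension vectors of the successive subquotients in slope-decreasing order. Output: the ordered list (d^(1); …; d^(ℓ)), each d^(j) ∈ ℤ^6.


Barcode: M ≅ I[1,1]^2, I[1,6], I[3,3], I[3,4]. HN layers by μ_θ (6 steps, strictly decreasing):
  μ^(1)=46; μ^(2)=35; μ^(3)=13; μ^(4)=2; μ^(5)=-5/3; μ^(6)=-53

((0, 0, 0, 0, 0, 1); (0, 0, 0, 1, 0, 0); (2, 0, 0, 0, 0, 0); (0, 0, 0, 1, 1, 0); (1, 1, 1, 0, 0, 0); (0, 0, 2, 0, 0, 0))


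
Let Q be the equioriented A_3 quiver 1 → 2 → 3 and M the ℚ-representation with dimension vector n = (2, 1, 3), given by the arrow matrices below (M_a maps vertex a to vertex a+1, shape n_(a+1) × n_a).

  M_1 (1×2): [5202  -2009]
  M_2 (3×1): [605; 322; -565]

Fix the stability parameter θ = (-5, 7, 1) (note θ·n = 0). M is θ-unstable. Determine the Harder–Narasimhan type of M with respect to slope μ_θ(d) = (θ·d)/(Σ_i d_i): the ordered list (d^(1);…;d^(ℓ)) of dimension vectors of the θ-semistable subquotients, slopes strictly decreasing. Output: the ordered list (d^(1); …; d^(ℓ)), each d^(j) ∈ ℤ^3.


Interval decomposition of M: I[1,1], I[1,3], I[3,3]^2.
HN type (ℓ=3): μ^(1)=4; μ^(2)=1; μ^(3)=-5

((0, 1, 1); (0, 0, 2); (2, 0, 0))


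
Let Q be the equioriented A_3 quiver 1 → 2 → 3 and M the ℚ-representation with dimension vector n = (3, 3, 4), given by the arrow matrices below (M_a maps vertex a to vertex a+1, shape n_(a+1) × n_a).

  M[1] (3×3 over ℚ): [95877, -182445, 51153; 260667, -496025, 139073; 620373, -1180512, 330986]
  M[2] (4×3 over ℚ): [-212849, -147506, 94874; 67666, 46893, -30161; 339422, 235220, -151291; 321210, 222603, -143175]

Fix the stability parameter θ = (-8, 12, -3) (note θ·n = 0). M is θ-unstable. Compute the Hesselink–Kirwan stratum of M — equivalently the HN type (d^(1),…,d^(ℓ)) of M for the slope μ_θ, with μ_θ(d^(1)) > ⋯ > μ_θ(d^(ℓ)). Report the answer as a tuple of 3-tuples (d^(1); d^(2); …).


Interval decomposition of M: I[1,1], I[1,3]^2, I[2,3], I[3,3].
HN type (ℓ=3): μ^(1)=9/2; μ^(2)=-3; μ^(3)=-8

((0, 3, 3); (0, 0, 1); (3, 0, 0))


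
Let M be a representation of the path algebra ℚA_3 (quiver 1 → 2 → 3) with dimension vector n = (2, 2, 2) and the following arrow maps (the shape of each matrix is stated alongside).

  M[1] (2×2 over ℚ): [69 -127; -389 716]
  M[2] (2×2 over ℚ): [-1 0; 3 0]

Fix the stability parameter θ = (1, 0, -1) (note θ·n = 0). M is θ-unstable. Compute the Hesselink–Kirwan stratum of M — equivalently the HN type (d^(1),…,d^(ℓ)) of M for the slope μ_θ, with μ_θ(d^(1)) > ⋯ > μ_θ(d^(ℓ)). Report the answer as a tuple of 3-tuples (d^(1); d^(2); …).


Via rank(M_{q-1}∘⋯∘M_p): M ≅ I[1,2], I[1,3], I[3,3].
μ_θ-semistable layers: μ^(1)=1/2; μ^(2)=0; μ^(3)=-1

((1, 1, 0); (1, 1, 1); (0, 0, 1))


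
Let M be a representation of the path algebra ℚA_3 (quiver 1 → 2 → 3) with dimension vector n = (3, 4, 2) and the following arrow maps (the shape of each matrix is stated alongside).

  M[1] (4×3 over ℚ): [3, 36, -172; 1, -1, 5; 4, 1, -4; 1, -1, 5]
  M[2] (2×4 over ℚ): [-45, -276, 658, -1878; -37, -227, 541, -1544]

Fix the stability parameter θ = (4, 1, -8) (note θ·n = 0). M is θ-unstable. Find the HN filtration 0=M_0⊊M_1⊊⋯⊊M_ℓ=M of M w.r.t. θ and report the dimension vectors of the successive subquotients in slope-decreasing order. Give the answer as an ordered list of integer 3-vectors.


Interval decomposition of M: I[1,2], I[1,3]^2, I[2,2].
HN type (ℓ=3): μ^(1)=5/2; μ^(2)=1; μ^(3)=-1

((1, 1, 0); (0, 1, 0); (2, 2, 2))


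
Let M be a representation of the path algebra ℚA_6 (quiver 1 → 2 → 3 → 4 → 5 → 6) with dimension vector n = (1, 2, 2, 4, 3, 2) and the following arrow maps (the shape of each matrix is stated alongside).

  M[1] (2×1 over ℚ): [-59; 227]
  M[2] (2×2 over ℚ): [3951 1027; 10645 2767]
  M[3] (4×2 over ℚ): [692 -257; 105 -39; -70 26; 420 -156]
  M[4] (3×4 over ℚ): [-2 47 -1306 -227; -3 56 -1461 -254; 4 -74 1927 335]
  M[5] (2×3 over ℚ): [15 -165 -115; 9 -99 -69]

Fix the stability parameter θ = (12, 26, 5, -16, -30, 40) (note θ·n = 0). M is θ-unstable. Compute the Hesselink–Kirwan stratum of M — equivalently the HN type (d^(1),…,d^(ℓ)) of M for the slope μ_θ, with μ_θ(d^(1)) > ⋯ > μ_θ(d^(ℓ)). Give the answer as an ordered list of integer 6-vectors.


Barcode: M ≅ I[1,6], I[2,5], I[4,4], I[4,5], I[6,6]. HN layers by μ_θ (5 steps, strictly decreasing):
  μ^(1)=40; μ^(2)=-3/5; μ^(3)=-15/4; μ^(4)=-16; μ^(5)=-23

((0, 0, 0, 0, 0, 2); (1, 1, 1, 1, 1, 0); (0, 1, 1, 1, 1, 0); (0, 0, 0, 1, 0, 0); (0, 0, 0, 1, 1, 0))


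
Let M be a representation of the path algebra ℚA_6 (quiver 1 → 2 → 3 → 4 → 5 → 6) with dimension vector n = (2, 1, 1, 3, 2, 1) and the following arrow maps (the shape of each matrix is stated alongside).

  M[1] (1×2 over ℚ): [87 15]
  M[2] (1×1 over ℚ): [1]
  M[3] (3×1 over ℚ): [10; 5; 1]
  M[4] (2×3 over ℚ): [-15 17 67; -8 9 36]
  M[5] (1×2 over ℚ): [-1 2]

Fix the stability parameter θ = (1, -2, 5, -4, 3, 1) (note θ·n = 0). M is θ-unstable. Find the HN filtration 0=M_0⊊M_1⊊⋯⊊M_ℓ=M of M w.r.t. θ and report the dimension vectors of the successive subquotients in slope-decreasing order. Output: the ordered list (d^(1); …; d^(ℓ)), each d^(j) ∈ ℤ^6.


Via rank(M_{q-1}∘⋯∘M_p): M ≅ I[1,1], I[1,5], I[4,4], I[4,6].
μ_θ-semistable layers: μ^(1)=3; μ^(2)=2; μ^(3)=1; μ^(4)=1/2; μ^(5)=-1/2; μ^(6)=-4

((0, 0, 0, 0, 1, 0); (0, 0, 0, 0, 1, 1); (1, 0, 0, 0, 0, 0); (0, 0, 1, 1, 0, 0); (1, 1, 0, 0, 0, 0); (0, 0, 0, 2, 0, 0))


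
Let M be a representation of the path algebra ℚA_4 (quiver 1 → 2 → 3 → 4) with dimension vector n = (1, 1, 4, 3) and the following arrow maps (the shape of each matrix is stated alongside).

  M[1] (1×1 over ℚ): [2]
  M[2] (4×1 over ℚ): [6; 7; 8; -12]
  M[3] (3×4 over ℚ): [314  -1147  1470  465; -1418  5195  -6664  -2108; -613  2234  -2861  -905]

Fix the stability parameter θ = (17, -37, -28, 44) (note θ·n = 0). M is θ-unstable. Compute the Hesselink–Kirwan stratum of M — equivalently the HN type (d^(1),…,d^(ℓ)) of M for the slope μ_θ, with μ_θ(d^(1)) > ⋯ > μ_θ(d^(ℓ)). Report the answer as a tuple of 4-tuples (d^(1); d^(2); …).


Barcode: M ≅ I[1,4], I[3,3], I[3,4]^2. HN layers by μ_θ (3 steps, strictly decreasing):
  μ^(1)=44; μ^(2)=-16; μ^(3)=-28

((0, 0, 0, 3); (1, 1, 1, 0); (0, 0, 3, 0))


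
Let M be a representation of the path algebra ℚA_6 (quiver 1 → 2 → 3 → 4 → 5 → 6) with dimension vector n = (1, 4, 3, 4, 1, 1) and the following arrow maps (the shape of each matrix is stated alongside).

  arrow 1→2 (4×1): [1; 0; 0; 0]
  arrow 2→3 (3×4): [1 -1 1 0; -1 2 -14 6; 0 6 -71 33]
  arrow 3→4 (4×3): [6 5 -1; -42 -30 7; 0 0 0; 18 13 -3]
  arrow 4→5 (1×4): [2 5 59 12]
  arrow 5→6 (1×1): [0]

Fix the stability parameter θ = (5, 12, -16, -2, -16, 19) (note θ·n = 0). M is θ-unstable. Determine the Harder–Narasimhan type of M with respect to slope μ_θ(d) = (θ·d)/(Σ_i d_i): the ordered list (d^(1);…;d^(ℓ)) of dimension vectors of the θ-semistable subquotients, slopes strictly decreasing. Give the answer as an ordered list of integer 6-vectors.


Via rank(M_{q-1}∘⋯∘M_p): M ≅ I[1,5], I[2,2], I[2,3], I[2,4], I[4,4]^2, I[6,6].
μ_θ-semistable layers: μ^(1)=19; μ^(2)=12; μ^(3)=-2; μ^(4)=-17/5

((0, 0, 0, 0, 0, 1); (0, 1, 0, 0, 0, 0); (0, 2, 2, 3, 0, 0); (1, 1, 1, 1, 1, 0))


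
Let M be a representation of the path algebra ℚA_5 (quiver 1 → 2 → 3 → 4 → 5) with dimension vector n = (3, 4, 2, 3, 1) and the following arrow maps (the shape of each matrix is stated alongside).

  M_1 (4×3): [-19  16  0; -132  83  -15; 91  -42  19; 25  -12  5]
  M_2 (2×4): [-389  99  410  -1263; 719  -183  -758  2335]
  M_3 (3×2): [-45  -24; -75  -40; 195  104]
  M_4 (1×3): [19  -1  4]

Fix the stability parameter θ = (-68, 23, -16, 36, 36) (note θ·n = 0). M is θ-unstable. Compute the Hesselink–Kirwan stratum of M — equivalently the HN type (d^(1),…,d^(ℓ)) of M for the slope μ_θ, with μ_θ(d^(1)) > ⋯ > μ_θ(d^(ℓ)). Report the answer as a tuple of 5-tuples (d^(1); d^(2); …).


Via rank(M_{q-1}∘⋯∘M_p): M ≅ I[1,2], I[1,3], I[1,4], I[2,2], I[4,4], I[4,5].
μ_θ-semistable layers: μ^(1)=36; μ^(2)=23; μ^(3)=7/2; μ^(4)=-68

((0, 0, 0, 3, 1); (0, 2, 0, 0, 0); (0, 2, 2, 0, 0); (3, 0, 0, 0, 0))


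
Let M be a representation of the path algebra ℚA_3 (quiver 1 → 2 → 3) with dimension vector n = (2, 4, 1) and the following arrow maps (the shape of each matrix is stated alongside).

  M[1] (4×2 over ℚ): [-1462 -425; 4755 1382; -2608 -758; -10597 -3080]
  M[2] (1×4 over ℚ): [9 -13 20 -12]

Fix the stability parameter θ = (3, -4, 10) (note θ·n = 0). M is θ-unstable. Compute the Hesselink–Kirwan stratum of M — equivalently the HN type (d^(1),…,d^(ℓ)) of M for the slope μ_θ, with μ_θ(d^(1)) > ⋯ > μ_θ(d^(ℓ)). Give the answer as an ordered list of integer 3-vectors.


Via rank(M_{q-1}∘⋯∘M_p): M ≅ I[1,2], I[1,3], I[2,2]^2.
μ_θ-semistable layers: μ^(1)=10; μ^(2)=-1/2; μ^(3)=-4

((0, 0, 1); (2, 2, 0); (0, 2, 0))


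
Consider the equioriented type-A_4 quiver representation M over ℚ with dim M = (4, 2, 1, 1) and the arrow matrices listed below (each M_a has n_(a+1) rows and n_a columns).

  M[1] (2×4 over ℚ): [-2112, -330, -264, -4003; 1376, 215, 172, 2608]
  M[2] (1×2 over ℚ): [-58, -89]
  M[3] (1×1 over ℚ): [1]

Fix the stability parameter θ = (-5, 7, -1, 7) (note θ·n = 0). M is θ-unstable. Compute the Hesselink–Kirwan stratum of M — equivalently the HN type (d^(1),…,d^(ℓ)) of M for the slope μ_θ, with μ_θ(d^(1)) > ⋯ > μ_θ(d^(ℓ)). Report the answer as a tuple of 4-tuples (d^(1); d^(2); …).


Barcode: M ≅ I[1,1]^2, I[1,2], I[1,4]. HN layers by μ_θ (3 steps, strictly decreasing):
  μ^(1)=7; μ^(2)=3; μ^(3)=-5

((0, 1, 0, 1); (0, 1, 1, 0); (4, 0, 0, 0))


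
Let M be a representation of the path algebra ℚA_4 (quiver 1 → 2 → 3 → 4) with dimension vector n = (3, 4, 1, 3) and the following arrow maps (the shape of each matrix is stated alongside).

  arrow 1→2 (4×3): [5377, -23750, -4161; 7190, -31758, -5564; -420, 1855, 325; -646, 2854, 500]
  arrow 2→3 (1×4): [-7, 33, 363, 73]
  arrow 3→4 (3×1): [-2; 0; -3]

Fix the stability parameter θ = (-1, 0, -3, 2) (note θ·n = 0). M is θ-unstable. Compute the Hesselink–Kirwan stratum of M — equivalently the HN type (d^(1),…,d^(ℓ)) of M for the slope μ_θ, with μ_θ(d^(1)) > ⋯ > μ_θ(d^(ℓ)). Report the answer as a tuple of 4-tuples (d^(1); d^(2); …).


Interval decomposition of M: I[1,1], I[1,2], I[1,4], I[2,2]^2, I[4,4]^2.
HN type (ℓ=4): μ^(1)=2; μ^(2)=0; μ^(3)=-1; μ^(4)=-4/3

((0, 0, 0, 3); (0, 3, 0, 0); (2, 0, 0, 0); (1, 1, 1, 0))


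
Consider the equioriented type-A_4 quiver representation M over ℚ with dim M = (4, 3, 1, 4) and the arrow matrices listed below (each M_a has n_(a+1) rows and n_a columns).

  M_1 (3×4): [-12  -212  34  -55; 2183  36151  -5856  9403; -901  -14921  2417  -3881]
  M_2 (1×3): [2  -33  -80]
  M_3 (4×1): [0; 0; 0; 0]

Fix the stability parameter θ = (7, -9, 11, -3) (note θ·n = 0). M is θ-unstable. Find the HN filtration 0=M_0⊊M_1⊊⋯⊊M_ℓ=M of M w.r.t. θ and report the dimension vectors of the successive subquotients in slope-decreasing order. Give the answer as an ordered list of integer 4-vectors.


Via rank(M_{q-1}∘⋯∘M_p): M ≅ I[1,1], I[1,2]^2, I[1,3], I[4,4]^4.
μ_θ-semistable layers: μ^(1)=11; μ^(2)=7; μ^(3)=-1; μ^(4)=-3

((0, 0, 1, 0); (1, 0, 0, 0); (3, 3, 0, 0); (0, 0, 0, 4))


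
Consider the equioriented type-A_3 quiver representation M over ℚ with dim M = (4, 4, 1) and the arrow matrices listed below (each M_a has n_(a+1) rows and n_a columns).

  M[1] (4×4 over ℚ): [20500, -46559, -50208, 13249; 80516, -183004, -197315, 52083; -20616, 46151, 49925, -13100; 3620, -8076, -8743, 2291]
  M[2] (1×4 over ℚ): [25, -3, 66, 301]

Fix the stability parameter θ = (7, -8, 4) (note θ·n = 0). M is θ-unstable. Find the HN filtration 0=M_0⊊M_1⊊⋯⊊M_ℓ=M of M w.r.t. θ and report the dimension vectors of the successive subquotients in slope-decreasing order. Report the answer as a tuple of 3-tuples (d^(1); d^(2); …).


Via rank(M_{q-1}∘⋯∘M_p): M ≅ I[1,1], I[1,2]^2, I[1,3], I[2,2].
μ_θ-semistable layers: μ^(1)=7; μ^(2)=4; μ^(3)=-1/2; μ^(4)=-8

((1, 0, 0); (0, 0, 1); (3, 3, 0); (0, 1, 0))


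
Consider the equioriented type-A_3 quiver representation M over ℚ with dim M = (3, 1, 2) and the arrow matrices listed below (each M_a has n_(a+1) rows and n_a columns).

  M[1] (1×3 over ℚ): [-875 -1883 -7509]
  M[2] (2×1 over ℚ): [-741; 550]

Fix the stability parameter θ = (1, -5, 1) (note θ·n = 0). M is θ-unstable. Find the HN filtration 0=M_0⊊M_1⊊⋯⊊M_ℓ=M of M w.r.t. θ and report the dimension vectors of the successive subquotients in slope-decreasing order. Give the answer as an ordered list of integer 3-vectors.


Barcode: M ≅ I[1,1]^2, I[1,3], I[3,3]. HN layers by μ_θ (2 steps, strictly decreasing):
  μ^(1)=1; μ^(2)=-2

((2, 0, 2); (1, 1, 0))


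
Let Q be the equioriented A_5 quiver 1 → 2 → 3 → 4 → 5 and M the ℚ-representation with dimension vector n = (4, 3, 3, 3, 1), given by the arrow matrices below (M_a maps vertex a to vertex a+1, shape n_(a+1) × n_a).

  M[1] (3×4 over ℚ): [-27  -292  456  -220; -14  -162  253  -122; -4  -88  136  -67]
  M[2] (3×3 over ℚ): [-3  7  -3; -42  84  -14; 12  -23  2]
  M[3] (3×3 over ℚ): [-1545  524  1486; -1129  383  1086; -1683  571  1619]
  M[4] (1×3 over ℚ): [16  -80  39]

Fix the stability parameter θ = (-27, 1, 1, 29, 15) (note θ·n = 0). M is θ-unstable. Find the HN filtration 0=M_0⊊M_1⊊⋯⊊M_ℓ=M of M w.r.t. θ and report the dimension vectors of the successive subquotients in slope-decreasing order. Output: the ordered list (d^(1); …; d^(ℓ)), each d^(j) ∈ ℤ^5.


Barcode: M ≅ I[1,1], I[1,2], I[1,4], I[1,5], I[3,4]. HN layers by μ_θ (4 steps, strictly decreasing):
  μ^(1)=29; μ^(2)=22; μ^(3)=1; μ^(4)=-27

((0, 0, 0, 2, 0); (0, 0, 0, 1, 1); (0, 3, 3, 0, 0); (4, 0, 0, 0, 0))


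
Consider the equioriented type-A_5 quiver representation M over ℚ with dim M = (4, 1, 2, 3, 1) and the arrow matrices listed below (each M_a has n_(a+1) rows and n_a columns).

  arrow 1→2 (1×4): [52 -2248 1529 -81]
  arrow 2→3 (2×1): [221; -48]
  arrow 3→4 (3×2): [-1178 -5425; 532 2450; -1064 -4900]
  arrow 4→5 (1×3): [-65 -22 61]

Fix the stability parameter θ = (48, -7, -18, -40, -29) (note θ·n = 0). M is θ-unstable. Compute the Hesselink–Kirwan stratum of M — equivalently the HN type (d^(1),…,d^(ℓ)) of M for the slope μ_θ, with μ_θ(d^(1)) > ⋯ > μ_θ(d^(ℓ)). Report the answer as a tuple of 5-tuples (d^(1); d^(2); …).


Interval decomposition of M: I[1,1]^3, I[1,5], I[3,3], I[4,4]^2.
HN type (ℓ=4): μ^(1)=48; μ^(2)=-46/5; μ^(3)=-18; μ^(4)=-40

((3, 0, 0, 0, 0); (1, 1, 1, 1, 1); (0, 0, 1, 0, 0); (0, 0, 0, 2, 0))


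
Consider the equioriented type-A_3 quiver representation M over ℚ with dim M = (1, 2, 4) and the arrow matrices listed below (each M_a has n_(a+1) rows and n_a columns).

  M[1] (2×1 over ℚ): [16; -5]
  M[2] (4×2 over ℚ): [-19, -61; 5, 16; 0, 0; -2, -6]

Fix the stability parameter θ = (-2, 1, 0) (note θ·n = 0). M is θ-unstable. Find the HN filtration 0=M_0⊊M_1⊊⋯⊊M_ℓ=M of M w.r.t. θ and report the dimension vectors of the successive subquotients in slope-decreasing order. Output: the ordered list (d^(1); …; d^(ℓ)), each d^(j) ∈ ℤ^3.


Interval decomposition of M: I[1,3], I[2,3], I[3,3]^2.
HN type (ℓ=3): μ^(1)=1/2; μ^(2)=0; μ^(3)=-2

((0, 2, 2); (0, 0, 2); (1, 0, 0))


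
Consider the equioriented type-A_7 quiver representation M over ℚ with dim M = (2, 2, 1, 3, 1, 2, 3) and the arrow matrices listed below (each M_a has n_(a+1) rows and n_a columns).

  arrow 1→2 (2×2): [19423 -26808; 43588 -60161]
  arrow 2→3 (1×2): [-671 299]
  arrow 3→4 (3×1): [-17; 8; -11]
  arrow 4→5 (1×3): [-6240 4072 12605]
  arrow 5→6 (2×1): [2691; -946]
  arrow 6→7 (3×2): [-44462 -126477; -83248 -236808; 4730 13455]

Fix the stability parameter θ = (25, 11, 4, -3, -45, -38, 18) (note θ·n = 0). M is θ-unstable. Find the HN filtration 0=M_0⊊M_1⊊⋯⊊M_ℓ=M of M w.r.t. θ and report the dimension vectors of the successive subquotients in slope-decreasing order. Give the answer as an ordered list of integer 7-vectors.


Via rank(M_{q-1}∘⋯∘M_p): M ≅ I[1,2], I[1,6], I[4,4]^2, I[6,7], I[7,7]^2.
μ_θ-semistable layers: μ^(1)=18; μ^(2)=-3; μ^(3)=-23/3; μ^(4)=-38

((1, 1, 0, 0, 0, 0, 3); (0, 0, 0, 2, 0, 0, 0); (1, 1, 1, 1, 1, 1, 0); (0, 0, 0, 0, 0, 1, 0))


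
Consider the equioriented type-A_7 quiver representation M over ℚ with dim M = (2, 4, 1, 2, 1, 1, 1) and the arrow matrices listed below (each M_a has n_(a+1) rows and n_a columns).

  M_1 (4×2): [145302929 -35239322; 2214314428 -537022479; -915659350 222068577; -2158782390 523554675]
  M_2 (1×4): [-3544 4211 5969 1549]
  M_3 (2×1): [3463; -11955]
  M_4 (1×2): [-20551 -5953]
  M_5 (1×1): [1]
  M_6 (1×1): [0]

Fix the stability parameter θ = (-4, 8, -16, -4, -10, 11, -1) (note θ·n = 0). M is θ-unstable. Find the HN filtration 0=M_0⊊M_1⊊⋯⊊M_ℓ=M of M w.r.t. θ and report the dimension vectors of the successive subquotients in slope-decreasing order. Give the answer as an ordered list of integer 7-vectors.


Barcode: M ≅ I[1,2], I[1,6], I[2,2]^2, I[4,4], I[7,7]. HN layers by μ_θ (5 steps, strictly decreasing):
  μ^(1)=11; μ^(2)=8; μ^(3)=-1; μ^(4)=-4; μ^(5)=-26/5

((0, 0, 0, 0, 0, 1, 0); (0, 3, 0, 0, 0, 0, 0); (0, 0, 0, 0, 0, 0, 1); (1, 0, 0, 1, 0, 0, 0); (1, 1, 1, 1, 1, 0, 0))


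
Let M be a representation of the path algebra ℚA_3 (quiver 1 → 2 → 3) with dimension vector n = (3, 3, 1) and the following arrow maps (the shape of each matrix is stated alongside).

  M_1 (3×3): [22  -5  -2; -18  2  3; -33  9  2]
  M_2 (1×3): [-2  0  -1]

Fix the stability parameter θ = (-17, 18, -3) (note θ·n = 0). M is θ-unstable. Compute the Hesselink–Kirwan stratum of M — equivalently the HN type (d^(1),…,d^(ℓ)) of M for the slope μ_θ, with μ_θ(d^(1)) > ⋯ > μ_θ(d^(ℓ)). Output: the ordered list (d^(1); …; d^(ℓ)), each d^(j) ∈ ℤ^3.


Barcode: M ≅ I[1,2]^2, I[1,3]. HN layers by μ_θ (3 steps, strictly decreasing):
  μ^(1)=18; μ^(2)=15/2; μ^(3)=-17

((0, 2, 0); (0, 1, 1); (3, 0, 0))


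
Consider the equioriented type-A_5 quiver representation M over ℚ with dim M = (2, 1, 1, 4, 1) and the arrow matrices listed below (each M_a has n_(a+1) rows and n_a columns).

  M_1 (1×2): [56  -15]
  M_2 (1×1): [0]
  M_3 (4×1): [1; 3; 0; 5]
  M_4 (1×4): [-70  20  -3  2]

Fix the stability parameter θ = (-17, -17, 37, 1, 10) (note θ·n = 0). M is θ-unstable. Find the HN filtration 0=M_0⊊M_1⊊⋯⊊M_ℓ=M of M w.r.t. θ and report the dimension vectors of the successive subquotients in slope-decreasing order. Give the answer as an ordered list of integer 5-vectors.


Interval decomposition of M: I[1,1], I[1,2], I[3,4], I[4,4]^2, I[4,5].
HN type (ℓ=4): μ^(1)=19; μ^(2)=10; μ^(3)=1; μ^(4)=-17

((0, 0, 1, 1, 0); (0, 0, 0, 0, 1); (0, 0, 0, 3, 0); (2, 1, 0, 0, 0))


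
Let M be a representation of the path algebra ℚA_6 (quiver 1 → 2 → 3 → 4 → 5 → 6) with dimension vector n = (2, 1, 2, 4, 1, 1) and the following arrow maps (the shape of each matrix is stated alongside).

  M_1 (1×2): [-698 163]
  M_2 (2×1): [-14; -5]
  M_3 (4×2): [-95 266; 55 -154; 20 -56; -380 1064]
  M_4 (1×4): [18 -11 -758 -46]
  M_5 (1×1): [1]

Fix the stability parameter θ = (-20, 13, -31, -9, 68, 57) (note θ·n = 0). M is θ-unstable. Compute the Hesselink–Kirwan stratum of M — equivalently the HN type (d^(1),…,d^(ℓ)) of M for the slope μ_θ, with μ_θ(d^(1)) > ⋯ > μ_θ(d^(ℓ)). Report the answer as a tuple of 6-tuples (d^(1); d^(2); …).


Barcode: M ≅ I[1,1], I[1,3], I[3,6], I[4,4]^3. HN layers by μ_θ (4 steps, strictly decreasing):
  μ^(1)=125/2; μ^(2)=-9; μ^(3)=-20; μ^(4)=-31

((0, 0, 0, 0, 1, 1); (0, 1, 1, 4, 0, 0); (2, 0, 0, 0, 0, 0); (0, 0, 1, 0, 0, 0))


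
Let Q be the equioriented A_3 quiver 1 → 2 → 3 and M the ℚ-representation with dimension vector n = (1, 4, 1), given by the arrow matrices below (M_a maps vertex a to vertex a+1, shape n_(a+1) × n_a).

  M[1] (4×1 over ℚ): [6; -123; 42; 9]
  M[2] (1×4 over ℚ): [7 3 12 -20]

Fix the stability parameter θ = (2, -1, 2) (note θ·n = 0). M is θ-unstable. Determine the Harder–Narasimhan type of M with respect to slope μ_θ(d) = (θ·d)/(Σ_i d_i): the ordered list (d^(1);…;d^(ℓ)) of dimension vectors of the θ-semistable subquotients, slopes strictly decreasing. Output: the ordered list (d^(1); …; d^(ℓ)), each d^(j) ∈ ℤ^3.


Interval decomposition of M: I[1,3], I[2,2]^3.
HN type (ℓ=3): μ^(1)=2; μ^(2)=1/2; μ^(3)=-1

((0, 0, 1); (1, 1, 0); (0, 3, 0))


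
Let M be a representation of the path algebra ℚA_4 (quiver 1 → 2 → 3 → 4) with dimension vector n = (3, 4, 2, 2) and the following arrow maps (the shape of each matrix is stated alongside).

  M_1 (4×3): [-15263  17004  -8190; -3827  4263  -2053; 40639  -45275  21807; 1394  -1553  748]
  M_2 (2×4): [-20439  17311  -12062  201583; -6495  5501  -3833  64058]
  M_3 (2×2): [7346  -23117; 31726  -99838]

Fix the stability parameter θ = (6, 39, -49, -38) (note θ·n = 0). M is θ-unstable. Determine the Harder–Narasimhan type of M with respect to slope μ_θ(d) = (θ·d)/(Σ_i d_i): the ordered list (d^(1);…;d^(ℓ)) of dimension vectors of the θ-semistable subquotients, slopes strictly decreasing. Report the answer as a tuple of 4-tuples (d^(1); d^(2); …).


Barcode: M ≅ I[1,2], I[1,4]^2, I[2,2]. HN layers by μ_θ (3 steps, strictly decreasing):
  μ^(1)=39; μ^(2)=6; μ^(3)=-21/2

((0, 2, 0, 0); (1, 0, 0, 0); (2, 2, 2, 2))


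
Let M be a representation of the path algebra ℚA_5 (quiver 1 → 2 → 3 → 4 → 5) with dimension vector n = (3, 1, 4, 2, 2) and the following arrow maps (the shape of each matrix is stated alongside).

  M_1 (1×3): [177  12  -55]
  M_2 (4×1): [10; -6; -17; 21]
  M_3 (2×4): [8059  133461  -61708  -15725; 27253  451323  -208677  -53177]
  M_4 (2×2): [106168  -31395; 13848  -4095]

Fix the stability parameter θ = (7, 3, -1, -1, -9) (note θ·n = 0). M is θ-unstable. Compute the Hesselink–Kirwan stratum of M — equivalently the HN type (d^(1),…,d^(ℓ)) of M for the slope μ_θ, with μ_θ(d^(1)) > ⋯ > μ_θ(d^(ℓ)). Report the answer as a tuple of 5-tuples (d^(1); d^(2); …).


Via rank(M_{q-1}∘⋯∘M_p): M ≅ I[1,1]^2, I[1,4], I[3,3]^2, I[3,5], I[5,5].
μ_θ-semistable layers: μ^(1)=7; μ^(2)=2; μ^(3)=-1; μ^(4)=-11/3; μ^(5)=-9

((2, 0, 0, 0, 0); (1, 1, 1, 1, 0); (0, 0, 2, 0, 0); (0, 0, 1, 1, 1); (0, 0, 0, 0, 1))


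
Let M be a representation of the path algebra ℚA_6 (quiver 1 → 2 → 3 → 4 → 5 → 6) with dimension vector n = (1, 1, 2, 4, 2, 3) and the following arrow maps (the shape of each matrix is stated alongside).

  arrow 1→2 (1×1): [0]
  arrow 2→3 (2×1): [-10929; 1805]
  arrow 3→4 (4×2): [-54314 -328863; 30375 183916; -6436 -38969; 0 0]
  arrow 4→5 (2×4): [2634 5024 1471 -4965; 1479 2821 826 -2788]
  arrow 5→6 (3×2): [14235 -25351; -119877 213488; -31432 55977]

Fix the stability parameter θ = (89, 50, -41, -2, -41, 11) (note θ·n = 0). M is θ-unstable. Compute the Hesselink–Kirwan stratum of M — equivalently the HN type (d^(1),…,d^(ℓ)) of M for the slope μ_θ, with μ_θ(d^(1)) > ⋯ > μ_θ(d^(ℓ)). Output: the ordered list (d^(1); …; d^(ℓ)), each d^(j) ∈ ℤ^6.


Barcode: M ≅ I[1,1], I[2,6], I[3,6], I[4,4]^2, I[6,6]. HN layers by μ_θ (6 steps, strictly decreasing):
  μ^(1)=89; μ^(2)=11; μ^(3)=-2; μ^(4)=-17/2; μ^(5)=-43/2; μ^(6)=-41

((1, 0, 0, 0, 0, 0); (0, 0, 0, 0, 0, 3); (0, 0, 0, 2, 0, 0); (0, 1, 1, 1, 1, 0); (0, 0, 0, 1, 1, 0); (0, 0, 1, 0, 0, 0))


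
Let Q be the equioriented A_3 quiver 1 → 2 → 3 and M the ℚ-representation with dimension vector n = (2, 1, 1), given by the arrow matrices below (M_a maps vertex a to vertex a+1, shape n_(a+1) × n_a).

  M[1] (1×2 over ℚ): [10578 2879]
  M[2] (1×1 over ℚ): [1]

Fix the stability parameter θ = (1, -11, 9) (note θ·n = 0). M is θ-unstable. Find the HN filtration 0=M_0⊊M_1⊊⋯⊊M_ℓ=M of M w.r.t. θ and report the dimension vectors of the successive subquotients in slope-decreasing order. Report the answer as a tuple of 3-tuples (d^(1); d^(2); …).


Interval decomposition of M: I[1,1], I[1,3].
HN type (ℓ=3): μ^(1)=9; μ^(2)=1; μ^(3)=-5

((0, 0, 1); (1, 0, 0); (1, 1, 0))


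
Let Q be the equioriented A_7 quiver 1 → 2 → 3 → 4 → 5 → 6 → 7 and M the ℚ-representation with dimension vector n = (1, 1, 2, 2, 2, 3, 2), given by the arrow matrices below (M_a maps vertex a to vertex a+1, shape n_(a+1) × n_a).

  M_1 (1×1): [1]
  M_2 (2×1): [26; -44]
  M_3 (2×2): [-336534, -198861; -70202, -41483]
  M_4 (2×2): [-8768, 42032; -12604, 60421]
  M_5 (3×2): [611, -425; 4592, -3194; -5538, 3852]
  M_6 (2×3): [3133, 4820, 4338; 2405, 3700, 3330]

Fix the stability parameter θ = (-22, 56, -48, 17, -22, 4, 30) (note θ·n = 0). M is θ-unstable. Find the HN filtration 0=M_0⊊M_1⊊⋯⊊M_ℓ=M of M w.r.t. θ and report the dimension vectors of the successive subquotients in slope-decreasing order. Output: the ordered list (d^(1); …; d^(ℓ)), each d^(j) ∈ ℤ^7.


Via rank(M_{q-1}∘⋯∘M_p): M ≅ I[1,3], I[3,7], I[4,4], I[5,6], I[6,6], I[7,7].
μ_θ-semistable layers: μ^(1)=30; μ^(2)=17; μ^(3)=4; μ^(4)=-5/2; μ^(5)=-22; μ^(6)=-48

((0, 0, 0, 0, 0, 0, 2); (0, 0, 0, 1, 0, 0, 0); (0, 1, 1, 0, 0, 3, 0); (0, 0, 0, 1, 1, 0, 0); (1, 0, 0, 0, 1, 0, 0); (0, 0, 1, 0, 0, 0, 0))


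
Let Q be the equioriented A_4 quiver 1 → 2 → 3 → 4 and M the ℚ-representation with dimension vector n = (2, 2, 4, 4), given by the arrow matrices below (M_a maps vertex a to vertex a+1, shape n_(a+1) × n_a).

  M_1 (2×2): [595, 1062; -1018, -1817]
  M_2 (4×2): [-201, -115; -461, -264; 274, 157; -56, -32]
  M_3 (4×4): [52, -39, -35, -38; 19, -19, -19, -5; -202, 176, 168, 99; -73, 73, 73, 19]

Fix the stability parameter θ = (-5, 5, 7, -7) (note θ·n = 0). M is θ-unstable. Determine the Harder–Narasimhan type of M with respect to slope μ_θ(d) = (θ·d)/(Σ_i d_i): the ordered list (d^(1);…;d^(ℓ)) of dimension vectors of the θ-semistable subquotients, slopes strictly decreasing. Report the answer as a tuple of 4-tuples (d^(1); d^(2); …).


Via rank(M_{q-1}∘⋯∘M_p): M ≅ I[1,4]^2, I[3,3], I[3,4], I[4,4].
μ_θ-semistable layers: μ^(1)=7; μ^(2)=5/3; μ^(3)=0; μ^(4)=-5; μ^(5)=-7

((0, 0, 1, 0); (0, 2, 2, 2); (0, 0, 1, 1); (2, 0, 0, 0); (0, 0, 0, 1))


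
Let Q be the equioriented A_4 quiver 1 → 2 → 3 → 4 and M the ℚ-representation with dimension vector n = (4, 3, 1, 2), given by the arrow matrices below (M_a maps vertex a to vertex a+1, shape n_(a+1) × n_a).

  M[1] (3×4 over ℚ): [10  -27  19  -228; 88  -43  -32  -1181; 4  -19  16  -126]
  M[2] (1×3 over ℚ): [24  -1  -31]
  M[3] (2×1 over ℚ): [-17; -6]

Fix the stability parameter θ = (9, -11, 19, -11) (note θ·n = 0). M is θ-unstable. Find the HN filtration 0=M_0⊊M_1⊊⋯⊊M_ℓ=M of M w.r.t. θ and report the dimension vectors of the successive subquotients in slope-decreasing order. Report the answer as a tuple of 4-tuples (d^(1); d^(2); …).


Via rank(M_{q-1}∘⋯∘M_p): M ≅ I[1,1], I[1,2]^2, I[1,4], I[4,4].
μ_θ-semistable layers: μ^(1)=9; μ^(2)=4; μ^(3)=-1; μ^(4)=-11

((1, 0, 0, 0); (0, 0, 1, 1); (3, 3, 0, 0); (0, 0, 0, 1))


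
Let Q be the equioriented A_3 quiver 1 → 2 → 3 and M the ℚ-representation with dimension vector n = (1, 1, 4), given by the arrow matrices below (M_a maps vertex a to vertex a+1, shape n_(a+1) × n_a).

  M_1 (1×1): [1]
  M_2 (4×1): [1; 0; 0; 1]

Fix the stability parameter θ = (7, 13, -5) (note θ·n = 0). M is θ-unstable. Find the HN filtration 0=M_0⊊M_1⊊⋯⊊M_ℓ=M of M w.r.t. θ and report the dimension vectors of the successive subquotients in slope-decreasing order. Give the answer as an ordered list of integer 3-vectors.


Barcode: M ≅ I[1,3], I[3,3]^3. HN layers by μ_θ (2 steps, strictly decreasing):
  μ^(1)=5; μ^(2)=-5

((1, 1, 1); (0, 0, 3))


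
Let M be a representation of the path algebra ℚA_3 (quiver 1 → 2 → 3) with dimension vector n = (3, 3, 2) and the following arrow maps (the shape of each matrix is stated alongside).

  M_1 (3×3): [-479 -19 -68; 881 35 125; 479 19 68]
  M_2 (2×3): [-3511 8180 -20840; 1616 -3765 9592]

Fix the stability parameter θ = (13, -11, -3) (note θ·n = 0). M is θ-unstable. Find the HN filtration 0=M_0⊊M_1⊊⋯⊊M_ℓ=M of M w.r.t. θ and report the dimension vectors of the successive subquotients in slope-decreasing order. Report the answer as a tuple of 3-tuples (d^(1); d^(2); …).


Barcode: M ≅ I[1,1], I[1,3]^2, I[2,2]. HN layers by μ_θ (3 steps, strictly decreasing):
  μ^(1)=13; μ^(2)=-1/3; μ^(3)=-11

((1, 0, 0); (2, 2, 2); (0, 1, 0))


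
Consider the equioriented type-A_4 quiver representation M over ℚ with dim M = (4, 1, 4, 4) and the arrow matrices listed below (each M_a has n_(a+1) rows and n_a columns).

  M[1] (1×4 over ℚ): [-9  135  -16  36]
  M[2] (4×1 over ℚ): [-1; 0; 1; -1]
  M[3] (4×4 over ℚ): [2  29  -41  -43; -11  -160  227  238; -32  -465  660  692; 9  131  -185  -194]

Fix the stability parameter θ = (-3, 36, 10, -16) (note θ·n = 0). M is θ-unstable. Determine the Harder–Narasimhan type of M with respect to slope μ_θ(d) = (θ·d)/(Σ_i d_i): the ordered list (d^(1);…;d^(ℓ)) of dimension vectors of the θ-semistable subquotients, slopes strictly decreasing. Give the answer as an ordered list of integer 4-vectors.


Via rank(M_{q-1}∘⋯∘M_p): M ≅ I[1,1]^3, I[1,3], I[3,4]^3, I[4,4].
μ_θ-semistable layers: μ^(1)=23; μ^(2)=-3; μ^(3)=-16

((0, 1, 1, 0); (4, 0, 3, 3); (0, 0, 0, 1))
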